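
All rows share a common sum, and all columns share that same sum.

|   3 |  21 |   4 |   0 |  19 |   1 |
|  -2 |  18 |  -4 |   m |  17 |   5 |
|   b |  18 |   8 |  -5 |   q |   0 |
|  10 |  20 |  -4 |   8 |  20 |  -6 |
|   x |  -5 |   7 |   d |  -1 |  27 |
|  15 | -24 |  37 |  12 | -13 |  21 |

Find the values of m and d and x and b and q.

Rows 1 and 4 both sum to 48, so that's the common total.
Column 5: 19 + 17 + 20 − 1 − 13 = 42, so its missing entry is 48 − 42 = 6.
Row 3: 18 + 8 − 5 + 6 + 0 = 27, so its missing entry is 48 − 27 = 21.
Column 1: 3 − 2 + 21 + 10 + 15 = 47, so its missing entry is 48 − 47 = 1.
Row 5: 1 − 5 + 7 − 1 + 27 = 29, so its missing entry is 48 − 29 = 19.
Row 2: -2 + 18 − 4 + 17 + 5 = 34, so its missing entry is 48 − 34 = 14.

m = 14, d = 19, x = 1, b = 21, q = 6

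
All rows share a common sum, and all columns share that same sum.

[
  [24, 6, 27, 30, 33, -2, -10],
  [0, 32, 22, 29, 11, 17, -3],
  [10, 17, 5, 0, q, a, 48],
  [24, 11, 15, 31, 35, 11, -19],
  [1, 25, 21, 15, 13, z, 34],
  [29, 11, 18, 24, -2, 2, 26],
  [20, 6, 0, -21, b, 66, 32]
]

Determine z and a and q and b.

z = -1, a = 15, q = 13, b = 5

Rows 1 and 2 both sum to 108, so that's the common total.
The known cells in row 5 total 109, leaving 108 − 109 = -1 for the blank.
The known cells in column 6 total 93, leaving 108 − 93 = 15 for the blank.
The known cells in row 7 total 103, leaving 108 − 103 = 5 for the blank.
The known cells in row 3 total 95, leaving 108 − 95 = 13 for the blank.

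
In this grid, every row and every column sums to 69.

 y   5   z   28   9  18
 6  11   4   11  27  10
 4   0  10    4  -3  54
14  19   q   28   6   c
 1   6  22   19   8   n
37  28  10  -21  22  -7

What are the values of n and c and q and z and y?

n = 13, c = -19, q = 21, z = 2, y = 7

Column 1: 6 + 4 + 14 + 1 + 37 = 62, so its missing entry is 69 − 62 = 7.
Row 5: 1 + 6 + 22 + 19 + 8 = 56, so its missing entry is 69 − 56 = 13.
Row 1: 7 + 5 + 28 + 9 + 18 = 67, so its missing entry is 69 − 67 = 2.
Column 3: 2 + 4 + 10 + 22 + 10 = 48, so its missing entry is 69 − 48 = 21.
Row 4: 14 + 19 + 21 + 28 + 6 = 88, so its missing entry is 69 − 88 = -19.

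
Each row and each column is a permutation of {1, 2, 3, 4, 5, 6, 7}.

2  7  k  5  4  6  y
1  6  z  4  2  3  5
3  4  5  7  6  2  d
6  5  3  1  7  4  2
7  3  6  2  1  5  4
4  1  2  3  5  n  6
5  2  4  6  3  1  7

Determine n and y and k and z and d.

n = 7, y = 3, k = 1, z = 7, d = 1

For row 6, column 6: row 6 already has {1, 2, 3, 4, 5, 6}; that leaves 7.
For row 2, column 3: row 2 already has {1, 2, 3, 4, 5, 6}; that leaves 7.
For row 1, column 3: column 3 already has {2, 3, 4, 5, 6, 7}; that leaves 1.
Cell (1,7): row 1 already has {1, 2, 4, 5, 6, 7} → 3.
For row 3, column 7: row 3 already has {2, 3, 4, 5, 6, 7}; that leaves 1.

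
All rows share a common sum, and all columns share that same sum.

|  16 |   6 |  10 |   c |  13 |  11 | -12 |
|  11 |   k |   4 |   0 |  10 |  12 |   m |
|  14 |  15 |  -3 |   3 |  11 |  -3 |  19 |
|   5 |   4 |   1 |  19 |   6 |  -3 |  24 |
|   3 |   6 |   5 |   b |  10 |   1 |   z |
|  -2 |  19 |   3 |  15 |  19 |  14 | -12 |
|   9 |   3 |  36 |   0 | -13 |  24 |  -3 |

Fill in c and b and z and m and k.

Rows 3 and 4 both sum to 56, so that's the common total.
Column 2 has 6 + 15 + 4 + 6 + 19 + 3 = 53; the blank must be 56 − 53 = 3.
Row 1 has 16 + 6 + 10 + 13 + 11 − 12 = 44; the blank must be 56 − 44 = 12.
Column 4 has 12 + 0 + 3 + 19 + 15 + 0 = 49; the blank must be 56 − 49 = 7.
Row 5 has 3 + 6 + 5 + 7 + 10 + 1 = 32; the blank must be 56 − 32 = 24.
Row 2 has 11 + 3 + 4 + 0 + 10 + 12 = 40; the blank must be 56 − 40 = 16.

c = 12, b = 7, z = 24, m = 16, k = 3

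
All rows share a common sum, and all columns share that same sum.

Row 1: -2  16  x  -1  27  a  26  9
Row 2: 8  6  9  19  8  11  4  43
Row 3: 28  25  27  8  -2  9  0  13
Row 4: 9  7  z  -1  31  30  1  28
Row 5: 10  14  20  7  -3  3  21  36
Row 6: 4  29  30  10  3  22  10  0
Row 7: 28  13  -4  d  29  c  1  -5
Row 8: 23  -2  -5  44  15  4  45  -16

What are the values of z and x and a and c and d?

z = 3, x = 28, a = 5, c = 24, d = 22

Rows 2 and 3 both sum to 108, so that's the common total.
The known cells in row 4 total 105, leaving 108 − 105 = 3 for the blank.
The known cells in column 3 total 80, leaving 108 − 80 = 28 for the blank.
The known cells in row 1 total 103, leaving 108 − 103 = 5 for the blank.
The known cells in column 6 total 84, leaving 108 − 84 = 24 for the blank.
The known cells in row 7 total 86, leaving 108 − 86 = 22 for the blank.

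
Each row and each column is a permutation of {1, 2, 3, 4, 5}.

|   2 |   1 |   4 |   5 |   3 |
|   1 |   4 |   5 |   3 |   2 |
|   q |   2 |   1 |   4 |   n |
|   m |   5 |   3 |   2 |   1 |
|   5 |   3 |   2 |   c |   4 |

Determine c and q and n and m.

c = 1, q = 3, n = 5, m = 4

Cell (3,5): column 5 already has {1, 2, 3, 4} → 5.
At (row 3, col 1): row 3 already has {1, 2, 4, 5}, so the value is 3.
At (row 4, col 1): row 4 already has {1, 2, 3, 5}, so the value is 4.
For row 5, column 4: row 5 already has {2, 3, 4, 5}; that leaves 1.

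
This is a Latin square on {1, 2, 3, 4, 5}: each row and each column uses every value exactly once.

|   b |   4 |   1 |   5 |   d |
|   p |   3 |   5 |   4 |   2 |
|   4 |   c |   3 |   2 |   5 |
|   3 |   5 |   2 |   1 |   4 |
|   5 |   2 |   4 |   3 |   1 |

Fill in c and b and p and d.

At (row 2, col 1): row 2 already has {2, 3, 4, 5}, so the value is 1.
Cell (1,5): column 5 already has {1, 2, 4, 5} → 3.
Cell (3,2): row 3 already has {2, 3, 4, 5} → 1.
At (row 1, col 1): row 1 already has {1, 3, 4, 5}, so the value is 2.

c = 1, b = 2, p = 1, d = 3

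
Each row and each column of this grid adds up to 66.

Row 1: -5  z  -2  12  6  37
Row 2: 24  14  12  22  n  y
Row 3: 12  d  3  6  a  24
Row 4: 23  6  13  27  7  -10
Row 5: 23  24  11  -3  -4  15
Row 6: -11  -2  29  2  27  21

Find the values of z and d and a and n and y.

z = 18, d = 6, a = 15, n = 15, y = -21

Row 1 has -5 − 2 + 12 + 6 + 37 = 48; the blank must be 66 − 48 = 18.
Column 2 has 18 + 14 + 6 + 24 − 2 = 60; the blank must be 66 − 60 = 6.
Row 3 has 12 + 6 + 3 + 6 + 24 = 51; the blank must be 66 − 51 = 15.
Column 6 has 37 + 24 − 10 + 15 + 21 = 87; the blank must be 66 − 87 = -21.
Row 2 has 24 + 14 + 12 + 22 − 21 = 51; the blank must be 66 − 51 = 15.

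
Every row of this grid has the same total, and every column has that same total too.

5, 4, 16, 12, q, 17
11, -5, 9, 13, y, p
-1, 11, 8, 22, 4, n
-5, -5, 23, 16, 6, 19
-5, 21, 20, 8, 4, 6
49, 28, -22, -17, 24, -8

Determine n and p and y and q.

Rows 4 and 5 both sum to 54, so that's the common total.
Row 3: -1 + 11 + 8 + 22 + 4 = 44, so its missing entry is 54 − 44 = 10.
Row 1: 5 + 4 + 16 + 12 + 17 = 54, so its missing entry is 54 − 54 = 0.
Column 5: 0 + 4 + 6 + 4 + 24 = 38, so its missing entry is 54 − 38 = 16.
Row 2: 11 − 5 + 9 + 13 + 16 = 44, so its missing entry is 54 − 44 = 10.

n = 10, p = 10, y = 16, q = 0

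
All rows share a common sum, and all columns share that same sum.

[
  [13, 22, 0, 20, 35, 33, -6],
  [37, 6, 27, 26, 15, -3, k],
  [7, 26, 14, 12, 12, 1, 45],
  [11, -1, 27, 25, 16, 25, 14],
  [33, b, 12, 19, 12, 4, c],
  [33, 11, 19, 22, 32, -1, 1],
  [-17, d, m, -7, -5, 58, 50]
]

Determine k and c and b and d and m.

k = 9, c = 4, b = 33, d = 20, m = 18

Rows 1 and 3 both sum to 117, so that's the common total.
Column 3: 0 + 27 + 14 + 27 + 12 + 19 = 99, so its missing entry is 117 − 99 = 18.
Row 7: -17 + 18 − 7 − 5 + 58 + 50 = 97, so its missing entry is 117 − 97 = 20.
Row 2: 37 + 6 + 27 + 26 + 15 − 3 = 108, so its missing entry is 117 − 108 = 9.
Column 7: -6 + 9 + 45 + 14 + 1 + 50 = 113, so its missing entry is 117 − 113 = 4.
Row 5: 33 + 12 + 19 + 12 + 4 + 4 = 84, so its missing entry is 117 − 84 = 33.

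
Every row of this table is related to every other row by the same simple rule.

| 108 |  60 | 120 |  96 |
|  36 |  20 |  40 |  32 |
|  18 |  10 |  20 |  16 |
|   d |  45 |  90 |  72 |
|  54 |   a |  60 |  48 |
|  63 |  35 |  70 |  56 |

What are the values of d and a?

Each row is a constant multiple of every other row — this is a multiplication table with the headers hidden.
Row 4 is 72/96 = 3/4 times row 1, so its entry in column 1 is 108 × 3/4 = 81.
Row 5 is 48/96 = 1/2 times row 1, so its entry in column 2 is 60 × 1/2 = 30.

d = 81, a = 30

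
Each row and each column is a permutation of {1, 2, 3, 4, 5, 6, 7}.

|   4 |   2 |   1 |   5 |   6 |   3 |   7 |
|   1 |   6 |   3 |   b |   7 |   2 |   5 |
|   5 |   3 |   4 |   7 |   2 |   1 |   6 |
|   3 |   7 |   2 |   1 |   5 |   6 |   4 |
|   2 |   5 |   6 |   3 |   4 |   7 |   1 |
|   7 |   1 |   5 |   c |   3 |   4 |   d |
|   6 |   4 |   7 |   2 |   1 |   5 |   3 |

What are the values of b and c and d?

b = 4, c = 6, d = 2

Cell (2,4): row 2 already has {1, 2, 3, 5, 6, 7} → 4.
Cell (6,4): column 4 already has {1, 2, 3, 4, 5, 7} → 6.
At (row 6, col 7): row 6 already has {1, 3, 4, 5, 6, 7}, so the value is 2.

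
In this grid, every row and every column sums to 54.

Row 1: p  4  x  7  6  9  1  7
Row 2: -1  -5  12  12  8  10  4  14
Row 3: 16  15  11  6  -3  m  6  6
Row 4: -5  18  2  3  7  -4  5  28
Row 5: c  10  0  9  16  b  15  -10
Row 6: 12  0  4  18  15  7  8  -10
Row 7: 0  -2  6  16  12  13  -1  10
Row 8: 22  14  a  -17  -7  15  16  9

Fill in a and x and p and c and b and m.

The known cells in row 8 total 52, leaving 54 − 52 = 2 for the blank.
The known cells in column 3 total 37, leaving 54 − 37 = 17 for the blank.
The known cells in row 1 total 51, leaving 54 − 51 = 3 for the blank.
The known cells in column 1 total 47, leaving 54 − 47 = 7 for the blank.
The known cells in row 5 total 47, leaving 54 − 47 = 7 for the blank.
The known cells in row 3 total 57, leaving 54 − 57 = -3 for the blank.

a = 2, x = 17, p = 3, c = 7, b = 7, m = -3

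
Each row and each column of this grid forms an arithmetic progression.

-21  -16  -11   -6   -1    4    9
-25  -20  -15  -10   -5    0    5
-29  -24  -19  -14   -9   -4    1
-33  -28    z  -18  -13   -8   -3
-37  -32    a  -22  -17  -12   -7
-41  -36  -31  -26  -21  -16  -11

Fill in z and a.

Along each row the entries change by 5 per step; down each column they change by -4.
Row 4: from -33 at column 1, stepping by 5 to column 3 gives -23.
Row 5: from -37 at column 1, stepping by 5 to column 3 gives -27.

z = -23, a = -27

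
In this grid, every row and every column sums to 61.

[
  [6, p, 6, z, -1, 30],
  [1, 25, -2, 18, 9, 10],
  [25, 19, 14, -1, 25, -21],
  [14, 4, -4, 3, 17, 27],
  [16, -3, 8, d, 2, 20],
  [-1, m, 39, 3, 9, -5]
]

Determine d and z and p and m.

d = 18, z = 20, p = 0, m = 16

Row 6: -1 + 39 + 3 + 9 − 5 = 45, so its missing entry is 61 − 45 = 16.
Column 2: 25 + 19 + 4 − 3 + 16 = 61, so its missing entry is 61 − 61 = 0.
Row 1: 6 + 0 + 6 − 1 + 30 = 41, so its missing entry is 61 − 41 = 20.
Row 5: 16 − 3 + 8 + 2 + 20 = 43, so its missing entry is 61 − 43 = 18.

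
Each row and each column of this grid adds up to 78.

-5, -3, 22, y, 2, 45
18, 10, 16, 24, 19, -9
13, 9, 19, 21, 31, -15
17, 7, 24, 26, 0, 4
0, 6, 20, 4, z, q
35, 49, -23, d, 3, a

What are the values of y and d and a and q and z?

Column 5: 2 + 19 + 31 + 0 + 3 = 55, so its missing entry is 78 − 55 = 23.
Row 1: -5 − 3 + 22 + 2 + 45 = 61, so its missing entry is 78 − 61 = 17.
Row 5: 0 + 6 + 20 + 4 + 23 = 53, so its missing entry is 78 − 53 = 25.
Column 6: 45 − 9 − 15 + 4 + 25 = 50, so its missing entry is 78 − 50 = 28.
Row 6: 35 + 49 − 23 + 3 + 28 = 92, so its missing entry is 78 − 92 = -14.

y = 17, d = -14, a = 28, q = 25, z = 23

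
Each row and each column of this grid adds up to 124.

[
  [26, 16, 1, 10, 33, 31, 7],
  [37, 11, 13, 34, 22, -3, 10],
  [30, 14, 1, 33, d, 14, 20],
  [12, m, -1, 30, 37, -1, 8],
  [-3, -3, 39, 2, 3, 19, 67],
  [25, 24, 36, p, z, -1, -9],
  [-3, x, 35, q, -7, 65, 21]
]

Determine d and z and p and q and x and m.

Row 3: 30 + 14 + 1 + 33 + 14 + 20 = 112, so its missing entry is 124 − 112 = 12.
Row 4: 12 − 1 + 30 + 37 − 1 + 8 = 85, so its missing entry is 124 − 85 = 39.
Column 2: 16 + 11 + 14 + 39 − 3 + 24 = 101, so its missing entry is 124 − 101 = 23.
Column 5: 33 + 22 + 12 + 37 + 3 − 7 = 100, so its missing entry is 124 − 100 = 24.
Row 6: 25 + 24 + 36 + 24 − 1 − 9 = 99, so its missing entry is 124 − 99 = 25.
Row 7: -3 + 23 + 35 − 7 + 65 + 21 = 134, so its missing entry is 124 − 134 = -10.

d = 12, z = 24, p = 25, q = -10, x = 23, m = 39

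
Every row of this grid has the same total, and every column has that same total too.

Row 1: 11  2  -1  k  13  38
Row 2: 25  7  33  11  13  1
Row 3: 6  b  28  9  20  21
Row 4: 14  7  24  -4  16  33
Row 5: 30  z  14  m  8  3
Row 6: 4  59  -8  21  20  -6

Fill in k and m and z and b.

k = 27, m = 26, z = 9, b = 6

Rows 2 and 4 both sum to 90, so that's the common total.
Row 1: 11 + 2 − 1 + 13 + 38 = 63, so its missing entry is 90 − 63 = 27.
Row 3: 6 + 28 + 9 + 20 + 21 = 84, so its missing entry is 90 − 84 = 6.
Column 2: 2 + 7 + 6 + 7 + 59 = 81, so its missing entry is 90 − 81 = 9.
Row 5: 30 + 9 + 14 + 8 + 3 = 64, so its missing entry is 90 − 64 = 26.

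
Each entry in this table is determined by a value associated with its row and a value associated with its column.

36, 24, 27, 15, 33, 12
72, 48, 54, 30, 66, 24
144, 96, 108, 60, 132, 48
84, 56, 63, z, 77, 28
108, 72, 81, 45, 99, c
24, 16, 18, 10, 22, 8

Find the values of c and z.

c = 36, z = 35

Each row is a constant multiple of every other row — this is a multiplication table with the headers hidden.
Row 5 is 81/27 = 3/1 times row 1, so its entry in column 6 is 12 × 3/1 = 36.
Row 4 is 63/27 = 7/3 times row 1, so its entry in column 4 is 15 × 7/3 = 35.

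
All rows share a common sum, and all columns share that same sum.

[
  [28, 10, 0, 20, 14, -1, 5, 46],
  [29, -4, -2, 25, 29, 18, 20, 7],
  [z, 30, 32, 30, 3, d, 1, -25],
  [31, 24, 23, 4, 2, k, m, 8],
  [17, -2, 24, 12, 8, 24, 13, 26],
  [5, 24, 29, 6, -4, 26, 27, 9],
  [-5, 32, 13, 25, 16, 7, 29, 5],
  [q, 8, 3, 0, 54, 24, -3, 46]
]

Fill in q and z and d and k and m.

Rows 1 and 2 both sum to 122, so that's the common total.
The known cells in row 8 total 132, leaving 122 − 132 = -10 for the blank.
The known cells in column 1 total 95, leaving 122 − 95 = 27 for the blank.
The known cells in column 7 total 92, leaving 122 − 92 = 30 for the blank.
The known cells in row 3 total 98, leaving 122 − 98 = 24 for the blank.
The known cells in row 4 total 122, leaving 122 − 122 = 0 for the blank.

q = -10, z = 27, d = 24, k = 0, m = 30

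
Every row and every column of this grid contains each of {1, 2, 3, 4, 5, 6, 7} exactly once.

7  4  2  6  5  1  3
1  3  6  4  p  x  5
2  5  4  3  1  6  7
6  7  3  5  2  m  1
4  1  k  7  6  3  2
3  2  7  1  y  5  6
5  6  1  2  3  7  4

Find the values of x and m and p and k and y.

x = 2, m = 4, p = 7, k = 5, y = 4

Cell (6,5): row 6 already has {1, 2, 3, 5, 6, 7} → 4.
For row 5, column 3: row 5 already has {1, 2, 3, 4, 6, 7}; that leaves 5.
At (row 2, col 5): column 5 already has {1, 2, 3, 4, 5, 6}, so the value is 7.
Cell (2,6): row 2 already has {1, 3, 4, 5, 6, 7} → 2.
Cell (4,6): row 4 already has {1, 2, 3, 5, 6, 7} → 4.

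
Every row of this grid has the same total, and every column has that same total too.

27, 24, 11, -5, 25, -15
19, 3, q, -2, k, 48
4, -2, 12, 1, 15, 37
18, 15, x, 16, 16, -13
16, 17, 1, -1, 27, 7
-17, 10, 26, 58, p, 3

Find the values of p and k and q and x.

p = -13, k = -3, q = 2, x = 15

Rows 1 and 3 both sum to 67, so that's the common total.
Row 6 has -17 + 10 + 26 + 58 + 3 = 80; the blank must be 67 − 80 = -13.
Row 4 has 18 + 15 + 16 + 16 − 13 = 52; the blank must be 67 − 52 = 15.
Column 3 has 11 + 12 + 15 + 1 + 26 = 65; the blank must be 67 − 65 = 2.
Row 2 has 19 + 3 + 2 − 2 + 48 = 70; the blank must be 67 − 70 = -3.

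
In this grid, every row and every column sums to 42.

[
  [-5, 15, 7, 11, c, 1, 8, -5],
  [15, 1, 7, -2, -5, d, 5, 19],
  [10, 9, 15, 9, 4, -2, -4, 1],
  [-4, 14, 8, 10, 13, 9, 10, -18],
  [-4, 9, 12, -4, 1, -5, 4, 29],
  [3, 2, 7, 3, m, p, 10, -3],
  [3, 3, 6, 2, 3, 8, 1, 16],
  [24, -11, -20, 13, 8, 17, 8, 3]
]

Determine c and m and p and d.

Row 1: -5 + 15 + 7 + 11 + 1 + 8 − 5 = 32, so its missing entry is 42 − 32 = 10.
Column 5: 10 − 5 + 4 + 13 + 1 + 3 + 8 = 34, so its missing entry is 42 − 34 = 8.
Row 6: 3 + 2 + 7 + 3 + 8 + 10 − 3 = 30, so its missing entry is 42 − 30 = 12.
Row 2: 15 + 1 + 7 − 2 − 5 + 5 + 19 = 40, so its missing entry is 42 − 40 = 2.

c = 10, m = 8, p = 12, d = 2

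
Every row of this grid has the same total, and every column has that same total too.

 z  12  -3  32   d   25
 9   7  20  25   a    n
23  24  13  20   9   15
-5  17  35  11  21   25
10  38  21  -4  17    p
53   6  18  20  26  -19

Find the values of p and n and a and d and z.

p = 22, n = 36, a = 7, d = 24, z = 14

Rows 3 and 4 both sum to 104, so that's the common total.
The known cells in column 1 total 90, leaving 104 − 90 = 14 for the blank.
The known cells in row 1 total 80, leaving 104 − 80 = 24 for the blank.
The known cells in column 5 total 97, leaving 104 − 97 = 7 for the blank.
The known cells in row 2 total 68, leaving 104 − 68 = 36 for the blank.
The known cells in row 5 total 82, leaving 104 − 82 = 22 for the blank.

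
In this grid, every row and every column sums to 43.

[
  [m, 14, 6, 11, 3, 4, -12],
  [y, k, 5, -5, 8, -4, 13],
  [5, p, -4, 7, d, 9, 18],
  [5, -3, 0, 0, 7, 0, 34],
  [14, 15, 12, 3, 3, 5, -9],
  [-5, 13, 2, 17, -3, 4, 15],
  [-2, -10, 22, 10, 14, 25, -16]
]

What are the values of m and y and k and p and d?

Column 5 has 3 + 8 + 7 + 3 − 3 + 14 = 32; the blank must be 43 − 32 = 11.
Row 3 has 5 − 4 + 7 + 11 + 9 + 18 = 46; the blank must be 43 − 46 = -3.
Row 1 has 14 + 6 + 11 + 3 + 4 − 12 = 26; the blank must be 43 − 26 = 17.
Column 2 has 14 − 3 − 3 + 15 + 13 − 10 = 26; the blank must be 43 − 26 = 17.
Row 2 has 17 + 5 − 5 + 8 − 4 + 13 = 34; the blank must be 43 − 34 = 9.

m = 17, y = 9, k = 17, p = -3, d = 11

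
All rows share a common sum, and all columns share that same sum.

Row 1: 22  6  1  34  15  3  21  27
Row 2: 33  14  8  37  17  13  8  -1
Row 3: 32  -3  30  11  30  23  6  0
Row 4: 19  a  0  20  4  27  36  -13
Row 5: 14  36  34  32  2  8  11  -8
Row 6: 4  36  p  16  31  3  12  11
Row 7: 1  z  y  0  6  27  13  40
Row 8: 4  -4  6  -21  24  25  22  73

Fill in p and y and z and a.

p = 16, y = 34, z = 8, a = 36

Rows 1 and 2 both sum to 129, so that's the common total.
Row 4: 19 + 0 + 20 + 4 + 27 + 36 − 13 = 93, so its missing entry is 129 − 93 = 36.
Column 2: 6 + 14 − 3 + 36 + 36 + 36 − 4 = 121, so its missing entry is 129 − 121 = 8.
Row 7: 1 + 8 + 0 + 6 + 27 + 13 + 40 = 95, so its missing entry is 129 − 95 = 34.
Row 6: 4 + 36 + 16 + 31 + 3 + 12 + 11 = 113, so its missing entry is 129 − 113 = 16.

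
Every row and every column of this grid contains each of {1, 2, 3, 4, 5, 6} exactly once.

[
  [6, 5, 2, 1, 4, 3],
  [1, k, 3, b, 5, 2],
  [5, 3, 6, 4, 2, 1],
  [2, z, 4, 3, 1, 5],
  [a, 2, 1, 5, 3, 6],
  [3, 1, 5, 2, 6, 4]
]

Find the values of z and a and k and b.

For row 4, column 2: row 4 already has {1, 2, 3, 4, 5}; that leaves 6.
Cell (2,2): column 2 already has {1, 2, 3, 5, 6} → 4.
For row 5, column 1: row 5 already has {1, 2, 3, 5, 6}; that leaves 4.
Cell (2,4): row 2 already has {1, 2, 3, 4, 5} → 6.

z = 6, a = 4, k = 4, b = 6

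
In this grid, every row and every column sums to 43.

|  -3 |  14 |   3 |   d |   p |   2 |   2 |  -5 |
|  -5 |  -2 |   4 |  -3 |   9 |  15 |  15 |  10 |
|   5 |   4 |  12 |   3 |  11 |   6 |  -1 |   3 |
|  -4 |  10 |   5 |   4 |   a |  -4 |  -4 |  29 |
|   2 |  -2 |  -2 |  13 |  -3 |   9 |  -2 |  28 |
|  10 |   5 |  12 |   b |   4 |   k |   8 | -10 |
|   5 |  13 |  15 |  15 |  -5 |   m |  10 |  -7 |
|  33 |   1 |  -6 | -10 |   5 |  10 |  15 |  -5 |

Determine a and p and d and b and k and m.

a = 7, p = 15, d = 15, b = 6, k = 8, m = -3

Row 4: -4 + 10 + 5 + 4 − 4 − 4 + 29 = 36, so its missing entry is 43 − 36 = 7.
Column 5: 9 + 11 + 7 − 3 + 4 − 5 + 5 = 28, so its missing entry is 43 − 28 = 15.
Row 7: 5 + 13 + 15 + 15 − 5 + 10 − 7 = 46, so its missing entry is 43 − 46 = -3.
Column 6: 2 + 15 + 6 − 4 + 9 − 3 + 10 = 35, so its missing entry is 43 − 35 = 8.
Row 1: -3 + 14 + 3 + 15 + 2 + 2 − 5 = 28, so its missing entry is 43 − 28 = 15.
Row 6: 10 + 5 + 12 + 4 + 8 + 8 − 10 = 37, so its missing entry is 43 − 37 = 6.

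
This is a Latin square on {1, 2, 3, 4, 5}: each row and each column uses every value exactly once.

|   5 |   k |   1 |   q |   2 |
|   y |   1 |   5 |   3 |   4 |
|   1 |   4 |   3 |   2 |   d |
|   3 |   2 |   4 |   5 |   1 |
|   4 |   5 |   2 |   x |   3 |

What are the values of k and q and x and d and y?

k = 3, q = 4, x = 1, d = 5, y = 2

Cell (1,2): column 2 already has {1, 2, 4, 5} → 3.
At (row 3, col 5): row 3 already has {1, 2, 3, 4}, so the value is 5.
For row 5, column 4: row 5 already has {2, 3, 4, 5}; that leaves 1.
For row 1, column 4: row 1 already has {1, 2, 3, 5}; that leaves 4.
At (row 2, col 1): row 2 already has {1, 3, 4, 5}, so the value is 2.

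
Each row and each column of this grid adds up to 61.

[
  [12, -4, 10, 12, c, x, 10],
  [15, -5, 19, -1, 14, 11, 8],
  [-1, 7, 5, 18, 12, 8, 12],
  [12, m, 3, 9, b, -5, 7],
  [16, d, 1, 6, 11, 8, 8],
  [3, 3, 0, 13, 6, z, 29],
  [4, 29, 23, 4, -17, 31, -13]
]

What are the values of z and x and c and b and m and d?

The known cells in row 6 total 54, leaving 61 − 54 = 7 for the blank.
The known cells in column 6 total 60, leaving 61 − 60 = 1 for the blank.
The known cells in row 1 total 41, leaving 61 − 41 = 20 for the blank.
The known cells in column 5 total 46, leaving 61 − 46 = 15 for the blank.
The known cells in row 4 total 41, leaving 61 − 41 = 20 for the blank.
The known cells in row 5 total 50, leaving 61 − 50 = 11 for the blank.

z = 7, x = 1, c = 20, b = 15, m = 20, d = 11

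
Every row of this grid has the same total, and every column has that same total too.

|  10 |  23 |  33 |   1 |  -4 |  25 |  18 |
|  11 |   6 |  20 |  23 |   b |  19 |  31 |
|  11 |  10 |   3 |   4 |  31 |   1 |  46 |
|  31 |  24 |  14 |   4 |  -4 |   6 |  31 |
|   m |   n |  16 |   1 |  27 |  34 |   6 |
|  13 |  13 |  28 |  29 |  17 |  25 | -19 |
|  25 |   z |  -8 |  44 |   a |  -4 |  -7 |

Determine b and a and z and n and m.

b = -4, a = 43, z = 13, n = 17, m = 5

Rows 1 and 3 both sum to 106, so that's the common total.
The known cells in column 1 total 101, leaving 106 − 101 = 5 for the blank.
The known cells in row 2 total 110, leaving 106 − 110 = -4 for the blank.
The known cells in column 5 total 63, leaving 106 − 63 = 43 for the blank.
The known cells in row 7 total 93, leaving 106 − 93 = 13 for the blank.
The known cells in row 5 total 89, leaving 106 − 89 = 17 for the blank.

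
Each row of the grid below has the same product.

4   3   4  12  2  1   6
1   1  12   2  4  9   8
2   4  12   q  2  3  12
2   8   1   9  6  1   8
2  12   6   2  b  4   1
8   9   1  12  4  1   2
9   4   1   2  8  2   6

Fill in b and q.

Rows 4 and 7 each multiply to 6912, so every row has product 6912.
Row 5: 2×12×6×2×4×1 = 1152, so the missing entry is 6912 ÷ 1152 = 6.
Row 3: 2×4×12×2×3×12 = 6912, so the missing entry is 6912 ÷ 6912 = 1.

b = 6, q = 1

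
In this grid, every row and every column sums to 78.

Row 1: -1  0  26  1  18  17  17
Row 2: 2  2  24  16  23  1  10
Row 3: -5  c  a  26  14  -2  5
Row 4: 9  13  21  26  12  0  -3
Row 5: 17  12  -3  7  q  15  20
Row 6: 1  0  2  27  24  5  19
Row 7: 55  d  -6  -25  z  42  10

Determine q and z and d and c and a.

Row 5 has 17 + 12 − 3 + 7 + 15 + 20 = 68; the blank must be 78 − 68 = 10.
Column 5 has 18 + 23 + 14 + 12 + 10 + 24 = 101; the blank must be 78 − 101 = -23.
Row 7 has 55 − 6 − 25 − 23 + 42 + 10 = 53; the blank must be 78 − 53 = 25.
Column 2 has 0 + 2 + 13 + 12 + 0 + 25 = 52; the blank must be 78 − 52 = 26.
Row 3 has -5 + 26 + 26 + 14 − 2 + 5 = 64; the blank must be 78 − 64 = 14.

q = 10, z = -23, d = 25, c = 26, a = 14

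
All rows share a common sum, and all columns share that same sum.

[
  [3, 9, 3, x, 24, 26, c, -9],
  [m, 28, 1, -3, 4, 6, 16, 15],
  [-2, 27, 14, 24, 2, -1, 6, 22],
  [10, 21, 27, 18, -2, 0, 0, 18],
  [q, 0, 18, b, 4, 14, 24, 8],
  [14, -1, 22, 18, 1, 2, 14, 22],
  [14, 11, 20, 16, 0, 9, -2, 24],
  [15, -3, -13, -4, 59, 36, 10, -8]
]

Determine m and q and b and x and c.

Rows 3 and 4 both sum to 92, so that's the common total.
The known cells in column 7 total 68, leaving 92 − 68 = 24 for the blank.
The known cells in row 1 total 80, leaving 92 − 80 = 12 for the blank.
The known cells in column 4 total 81, leaving 92 − 81 = 11 for the blank.
The known cells in row 5 total 79, leaving 92 − 79 = 13 for the blank.
The known cells in row 2 total 67, leaving 92 − 67 = 25 for the blank.

m = 25, q = 13, b = 11, x = 12, c = 24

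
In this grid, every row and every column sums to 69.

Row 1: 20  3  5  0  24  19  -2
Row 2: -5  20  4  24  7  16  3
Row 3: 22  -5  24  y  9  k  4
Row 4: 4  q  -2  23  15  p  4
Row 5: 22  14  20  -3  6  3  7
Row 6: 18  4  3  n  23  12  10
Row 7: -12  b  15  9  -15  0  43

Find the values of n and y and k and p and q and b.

Row 7 has -12 + 15 + 9 − 15 + 0 + 43 = 40; the blank must be 69 − 40 = 29.
Column 2 has 3 + 20 − 5 + 14 + 4 + 29 = 65; the blank must be 69 − 65 = 4.
Row 6 has 18 + 4 + 3 + 23 + 12 + 10 = 70; the blank must be 69 − 70 = -1.
Column 4 has 0 + 24 + 23 − 3 − 1 + 9 = 52; the blank must be 69 − 52 = 17.
Row 3 has 22 − 5 + 24 + 17 + 9 + 4 = 71; the blank must be 69 − 71 = -2.
Row 4 has 4 + 4 − 2 + 23 + 15 + 4 = 48; the blank must be 69 − 48 = 21.

n = -1, y = 17, k = -2, p = 21, q = 4, b = 29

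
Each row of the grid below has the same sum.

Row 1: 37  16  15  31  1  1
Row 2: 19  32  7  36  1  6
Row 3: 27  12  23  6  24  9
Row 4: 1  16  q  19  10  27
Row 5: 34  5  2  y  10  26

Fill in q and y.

q = 28, y = 24

Rows 2 and 3 both add up to 101, so every row sums to 101.
Row 4: 1 + 16 + 19 + 10 + 27 = 73, so the missing entry is 101 − 73 = 28.
Row 5: 34 + 5 + 2 + 10 + 26 = 77, so the missing entry is 101 − 77 = 24.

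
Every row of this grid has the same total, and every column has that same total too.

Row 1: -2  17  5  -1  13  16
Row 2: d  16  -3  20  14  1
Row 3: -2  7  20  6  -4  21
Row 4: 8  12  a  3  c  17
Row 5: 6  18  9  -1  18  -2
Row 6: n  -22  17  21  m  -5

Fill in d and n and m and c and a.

d = 0, n = 38, m = -1, c = 8, a = 0

Rows 1 and 3 both sum to 48, so that's the common total.
Row 2: 16 − 3 + 20 + 14 + 1 = 48, so its missing entry is 48 − 48 = 0.
Column 1: -2 + 0 − 2 + 8 + 6 = 10, so its missing entry is 48 − 10 = 38.
Row 6: 38 − 22 + 17 + 21 − 5 = 49, so its missing entry is 48 − 49 = -1.
Column 5: 13 + 14 − 4 + 18 − 1 = 40, so its missing entry is 48 − 40 = 8.
Row 4: 8 + 12 + 3 + 8 + 17 = 48, so its missing entry is 48 − 48 = 0.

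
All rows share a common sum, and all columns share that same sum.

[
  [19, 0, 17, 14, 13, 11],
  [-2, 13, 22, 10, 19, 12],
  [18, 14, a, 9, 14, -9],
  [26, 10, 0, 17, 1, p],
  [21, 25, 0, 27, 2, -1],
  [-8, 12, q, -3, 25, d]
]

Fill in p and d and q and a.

p = 20, d = 41, q = 7, a = 28

Rows 1 and 2 both sum to 74, so that's the common total.
Row 3 has 18 + 14 + 9 + 14 − 9 = 46; the blank must be 74 − 46 = 28.
Row 4 has 26 + 10 + 0 + 17 + 1 = 54; the blank must be 74 − 54 = 20.
Column 6 has 11 + 12 − 9 + 20 − 1 = 33; the blank must be 74 − 33 = 41.
Row 6 has -8 + 12 − 3 + 25 + 41 = 67; the blank must be 74 − 67 = 7.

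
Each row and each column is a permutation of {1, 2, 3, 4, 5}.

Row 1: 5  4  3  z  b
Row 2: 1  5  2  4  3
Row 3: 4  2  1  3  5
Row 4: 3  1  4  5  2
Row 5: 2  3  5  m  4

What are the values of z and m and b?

z = 2, m = 1, b = 1

At (row 1, col 5): column 5 already has {2, 3, 4, 5}, so the value is 1.
Cell (1,4): row 1 already has {1, 3, 4, 5} → 2.
Cell (5,4): row 5 already has {2, 3, 4, 5} → 1.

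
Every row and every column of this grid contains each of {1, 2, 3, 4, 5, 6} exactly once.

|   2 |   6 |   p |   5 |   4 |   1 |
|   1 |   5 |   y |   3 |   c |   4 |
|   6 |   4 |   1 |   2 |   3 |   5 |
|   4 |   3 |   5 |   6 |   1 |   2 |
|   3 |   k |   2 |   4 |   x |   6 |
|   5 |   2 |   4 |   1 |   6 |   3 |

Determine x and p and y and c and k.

x = 5, p = 3, y = 6, c = 2, k = 1

At (row 1, col 3): row 1 already has {1, 2, 4, 5, 6}, so the value is 3.
For row 2, column 3: column 3 already has {1, 2, 3, 4, 5}; that leaves 6.
At (row 2, col 5): row 2 already has {1, 3, 4, 5, 6}, so the value is 2.
At (row 5, col 5): column 5 already has {1, 2, 3, 4, 6}, so the value is 5.
For row 5, column 2: row 5 already has {2, 3, 4, 5, 6}; that leaves 1.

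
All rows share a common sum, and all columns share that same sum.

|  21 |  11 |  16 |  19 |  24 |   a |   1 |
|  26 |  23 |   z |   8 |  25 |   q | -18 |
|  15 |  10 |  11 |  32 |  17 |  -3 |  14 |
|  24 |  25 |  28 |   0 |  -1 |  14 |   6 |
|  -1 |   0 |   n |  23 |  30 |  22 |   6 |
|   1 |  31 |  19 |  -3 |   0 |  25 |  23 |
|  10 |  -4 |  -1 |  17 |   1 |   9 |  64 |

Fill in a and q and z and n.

Rows 3 and 4 both sum to 96, so that's the common total.
Row 5 has -1 + 0 + 23 + 30 + 22 + 6 = 80; the blank must be 96 − 80 = 16.
Column 3 has 16 + 11 + 28 + 16 + 19 − 1 = 89; the blank must be 96 − 89 = 7.
Row 1 has 21 + 11 + 16 + 19 + 24 + 1 = 92; the blank must be 96 − 92 = 4.
Row 2 has 26 + 23 + 7 + 8 + 25 − 18 = 71; the blank must be 96 − 71 = 25.

a = 4, q = 25, z = 7, n = 16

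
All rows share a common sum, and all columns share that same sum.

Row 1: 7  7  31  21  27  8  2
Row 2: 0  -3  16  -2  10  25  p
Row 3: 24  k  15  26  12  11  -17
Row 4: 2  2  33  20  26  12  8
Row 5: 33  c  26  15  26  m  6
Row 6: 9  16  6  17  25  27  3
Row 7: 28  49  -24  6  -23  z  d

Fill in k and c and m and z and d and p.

Rows 1 and 4 both sum to 103, so that's the common total.
Row 3: 24 + 15 + 26 + 12 + 11 − 17 = 71, so its missing entry is 103 − 71 = 32.
Row 2: 0 − 3 + 16 − 2 + 10 + 25 = 46, so its missing entry is 103 − 46 = 57.
Column 7: 2 + 57 − 17 + 8 + 6 + 3 = 59, so its missing entry is 103 − 59 = 44.
Row 7: 28 + 49 − 24 + 6 − 23 + 44 = 80, so its missing entry is 103 − 80 = 23.
Column 6: 8 + 25 + 11 + 12 + 27 + 23 = 106, so its missing entry is 103 − 106 = -3.
Row 5: 33 + 26 + 15 + 26 − 3 + 6 = 103, so its missing entry is 103 − 103 = 0.

k = 32, c = 0, m = -3, z = 23, d = 44, p = 57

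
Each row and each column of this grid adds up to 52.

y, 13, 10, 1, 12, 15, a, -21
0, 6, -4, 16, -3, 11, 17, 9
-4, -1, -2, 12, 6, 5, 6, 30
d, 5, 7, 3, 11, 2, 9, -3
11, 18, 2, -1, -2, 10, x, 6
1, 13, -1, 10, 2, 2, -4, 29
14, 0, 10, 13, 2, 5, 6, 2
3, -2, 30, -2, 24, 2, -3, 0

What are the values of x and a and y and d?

The known cells in row 5 total 44, leaving 52 − 44 = 8 for the blank.
The known cells in row 4 total 34, leaving 52 − 34 = 18 for the blank.
The known cells in column 1 total 43, leaving 52 − 43 = 9 for the blank.
The known cells in row 1 total 39, leaving 52 − 39 = 13 for the blank.

x = 8, a = 13, y = 9, d = 18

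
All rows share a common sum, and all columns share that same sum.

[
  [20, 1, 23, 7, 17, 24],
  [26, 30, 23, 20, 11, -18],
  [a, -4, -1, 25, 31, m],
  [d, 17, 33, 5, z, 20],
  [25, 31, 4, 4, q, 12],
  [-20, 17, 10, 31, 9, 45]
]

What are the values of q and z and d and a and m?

Rows 1 and 2 both sum to 92, so that's the common total.
The known cells in row 5 total 76, leaving 92 − 76 = 16 for the blank.
The known cells in column 5 total 84, leaving 92 − 84 = 8 for the blank.
The known cells in row 4 total 83, leaving 92 − 83 = 9 for the blank.
The known cells in column 1 total 60, leaving 92 − 60 = 32 for the blank.
The known cells in row 3 total 83, leaving 92 − 83 = 9 for the blank.

q = 16, z = 8, d = 9, a = 32, m = 9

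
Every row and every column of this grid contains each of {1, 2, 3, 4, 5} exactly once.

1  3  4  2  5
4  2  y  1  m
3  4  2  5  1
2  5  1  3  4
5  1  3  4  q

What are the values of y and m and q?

y = 5, m = 3, q = 2

At (row 5, col 5): row 5 already has {1, 3, 4, 5}, so the value is 2.
At (row 2, col 3): column 3 already has {1, 2, 3, 4}, so the value is 5.
Cell (2,5): row 2 already has {1, 2, 4, 5} → 3.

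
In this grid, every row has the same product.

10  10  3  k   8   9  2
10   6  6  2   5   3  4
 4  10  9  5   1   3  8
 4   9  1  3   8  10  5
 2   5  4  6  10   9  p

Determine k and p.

Rows 3 and 4 each multiply to 43200, so every row has product 43200.
Row 1: 10×10×3×8×9×2 = 43200, so the missing entry is 43200 ÷ 43200 = 1.
Row 5: 2×5×4×6×10×9 = 21600, so the missing entry is 43200 ÷ 21600 = 2.

k = 1, p = 2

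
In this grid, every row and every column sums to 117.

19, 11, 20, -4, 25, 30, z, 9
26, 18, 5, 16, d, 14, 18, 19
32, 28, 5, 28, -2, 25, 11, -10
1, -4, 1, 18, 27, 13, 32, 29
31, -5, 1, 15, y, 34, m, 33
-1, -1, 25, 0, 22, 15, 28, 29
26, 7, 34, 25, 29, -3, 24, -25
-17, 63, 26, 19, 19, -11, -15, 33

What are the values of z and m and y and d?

The known cells in row 2 total 116, leaving 117 − 116 = 1 for the blank.
The known cells in column 5 total 121, leaving 117 − 121 = -4 for the blank.
The known cells in row 5 total 105, leaving 117 − 105 = 12 for the blank.
The known cells in row 1 total 110, leaving 117 − 110 = 7 for the blank.

z = 7, m = 12, y = -4, d = 1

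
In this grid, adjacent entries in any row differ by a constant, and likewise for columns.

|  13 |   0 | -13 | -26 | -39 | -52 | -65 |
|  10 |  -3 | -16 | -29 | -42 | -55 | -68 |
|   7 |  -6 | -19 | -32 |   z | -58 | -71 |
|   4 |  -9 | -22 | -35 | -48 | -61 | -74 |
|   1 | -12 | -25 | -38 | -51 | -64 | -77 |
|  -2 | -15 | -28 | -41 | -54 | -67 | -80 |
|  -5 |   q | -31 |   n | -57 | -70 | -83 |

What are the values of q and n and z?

q = -18, n = -44, z = -45

Along each row the entries change by -13 per step; down each column they change by -3.
Row 7: from -5 at column 1, stepping by -13 to column 2 gives -18.
Row 7: from -5 at column 1, stepping by -13 to column 4 gives -44.
Row 3: from 7 at column 1, stepping by -13 to column 5 gives -45.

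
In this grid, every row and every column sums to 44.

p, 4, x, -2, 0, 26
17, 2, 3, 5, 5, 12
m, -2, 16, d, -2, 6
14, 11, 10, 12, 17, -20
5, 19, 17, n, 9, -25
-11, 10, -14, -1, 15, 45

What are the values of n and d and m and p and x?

Row 5: 5 + 19 + 17 + 9 − 25 = 25, so its missing entry is 44 − 25 = 19.
Column 4: -2 + 5 + 12 + 19 − 1 = 33, so its missing entry is 44 − 33 = 11.
Row 3: -2 + 16 + 11 − 2 + 6 = 29, so its missing entry is 44 − 29 = 15.
Column 1: 17 + 15 + 14 + 5 − 11 = 40, so its missing entry is 44 − 40 = 4.
Row 1: 4 + 4 − 2 + 0 + 26 = 32, so its missing entry is 44 − 32 = 12.

n = 19, d = 11, m = 15, p = 4, x = 12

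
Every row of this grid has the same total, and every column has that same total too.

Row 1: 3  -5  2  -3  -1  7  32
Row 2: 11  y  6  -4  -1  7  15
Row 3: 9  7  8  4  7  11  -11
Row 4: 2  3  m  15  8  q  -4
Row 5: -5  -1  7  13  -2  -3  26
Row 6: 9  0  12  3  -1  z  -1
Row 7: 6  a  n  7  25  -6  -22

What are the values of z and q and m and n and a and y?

z = 13, q = 6, m = 5, n = -5, a = 30, y = 1

Rows 1 and 3 both sum to 35, so that's the common total.
Row 6: 9 + 0 + 12 + 3 − 1 − 1 = 22, so its missing entry is 35 − 22 = 13.
Row 2: 11 + 6 − 4 − 1 + 7 + 15 = 34, so its missing entry is 35 − 34 = 1.
Column 2: -5 + 1 + 7 + 3 − 1 + 0 = 5, so its missing entry is 35 − 5 = 30.
Row 7: 6 + 30 + 7 + 25 − 6 − 22 = 40, so its missing entry is 35 − 40 = -5.
Column 3: 2 + 6 + 8 + 7 + 12 − 5 = 30, so its missing entry is 35 − 30 = 5.
Row 4: 2 + 3 + 5 + 15 + 8 − 4 = 29, so its missing entry is 35 − 29 = 6.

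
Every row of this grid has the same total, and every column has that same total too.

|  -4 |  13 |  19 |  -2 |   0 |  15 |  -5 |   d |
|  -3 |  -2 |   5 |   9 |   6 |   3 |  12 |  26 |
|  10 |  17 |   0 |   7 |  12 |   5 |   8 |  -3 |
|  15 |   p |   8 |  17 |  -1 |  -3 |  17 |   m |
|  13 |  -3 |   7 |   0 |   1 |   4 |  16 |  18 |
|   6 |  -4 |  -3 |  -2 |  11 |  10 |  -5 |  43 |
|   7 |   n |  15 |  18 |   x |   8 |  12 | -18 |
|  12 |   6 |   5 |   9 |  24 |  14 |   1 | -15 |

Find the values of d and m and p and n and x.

Rows 2 and 3 both sum to 56, so that's the common total.
Row 1: -4 + 13 + 19 − 2 + 0 + 15 − 5 = 36, so its missing entry is 56 − 36 = 20.
Column 8: 20 + 26 − 3 + 18 + 43 − 18 − 15 = 71, so its missing entry is 56 − 71 = -15.
Row 4: 15 + 8 + 17 − 1 − 3 + 17 − 15 = 38, so its missing entry is 56 − 38 = 18.
Column 2: 13 − 2 + 17 + 18 − 3 − 4 + 6 = 45, so its missing entry is 56 − 45 = 11.
Row 7: 7 + 11 + 15 + 18 + 8 + 12 − 18 = 53, so its missing entry is 56 − 53 = 3.

d = 20, m = -15, p = 18, n = 11, x = 3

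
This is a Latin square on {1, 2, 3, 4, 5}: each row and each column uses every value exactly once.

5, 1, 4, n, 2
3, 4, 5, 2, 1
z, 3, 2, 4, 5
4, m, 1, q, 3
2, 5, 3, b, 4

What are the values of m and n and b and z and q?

For row 5, column 4: row 5 already has {2, 3, 4, 5}; that leaves 1.
At (row 4, col 2): column 2 already has {1, 3, 4, 5}, so the value is 2.
At (row 1, col 4): row 1 already has {1, 2, 4, 5}, so the value is 3.
At (row 3, col 1): row 3 already has {2, 3, 4, 5}, so the value is 1.
At (row 4, col 4): row 4 already has {1, 2, 3, 4}, so the value is 5.

m = 2, n = 3, b = 1, z = 1, q = 5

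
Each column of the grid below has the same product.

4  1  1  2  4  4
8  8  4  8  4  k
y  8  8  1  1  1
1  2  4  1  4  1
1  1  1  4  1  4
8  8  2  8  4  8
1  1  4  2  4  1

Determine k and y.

k = 8, y = 4

Columns 3 and 4 each multiply to 1024, so every column has product 1024.
Column 6: 4×1×1×4×8×1 = 128, so the missing entry is 1024 ÷ 128 = 8.
Column 1: 4×8×1×1×8×1 = 256, so the missing entry is 1024 ÷ 256 = 4.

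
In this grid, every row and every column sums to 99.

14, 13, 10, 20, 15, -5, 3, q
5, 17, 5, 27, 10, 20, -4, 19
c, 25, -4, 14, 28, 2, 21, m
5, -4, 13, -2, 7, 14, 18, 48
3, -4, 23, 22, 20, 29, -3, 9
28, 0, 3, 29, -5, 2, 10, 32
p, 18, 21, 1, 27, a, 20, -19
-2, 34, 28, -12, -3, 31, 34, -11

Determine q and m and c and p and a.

The known cells in row 1 total 70, leaving 99 − 70 = 29 for the blank.
The known cells in column 6 total 93, leaving 99 − 93 = 6 for the blank.
The known cells in column 8 total 107, leaving 99 − 107 = -8 for the blank.
The known cells in row 3 total 78, leaving 99 − 78 = 21 for the blank.
The known cells in row 7 total 74, leaving 99 − 74 = 25 for the blank.

q = 29, m = -8, c = 21, p = 25, a = 6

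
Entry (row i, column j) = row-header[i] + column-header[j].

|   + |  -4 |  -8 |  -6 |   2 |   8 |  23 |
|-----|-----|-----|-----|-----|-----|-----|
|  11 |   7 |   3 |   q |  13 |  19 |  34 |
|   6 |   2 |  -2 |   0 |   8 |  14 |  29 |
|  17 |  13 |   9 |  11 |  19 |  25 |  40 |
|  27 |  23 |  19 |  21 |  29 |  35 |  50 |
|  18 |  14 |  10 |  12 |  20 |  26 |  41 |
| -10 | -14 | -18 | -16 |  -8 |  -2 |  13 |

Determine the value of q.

5

11 + (-6) = 5.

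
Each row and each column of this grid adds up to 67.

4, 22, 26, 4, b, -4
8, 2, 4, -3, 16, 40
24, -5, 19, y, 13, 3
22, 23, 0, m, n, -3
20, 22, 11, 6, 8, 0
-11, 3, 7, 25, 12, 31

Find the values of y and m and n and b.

Row 3 has 24 − 5 + 19 + 13 + 3 = 54; the blank must be 67 − 54 = 13.
Column 4 has 4 − 3 + 13 + 6 + 25 = 45; the blank must be 67 − 45 = 22.
Row 1 has 4 + 22 + 26 + 4 − 4 = 52; the blank must be 67 − 52 = 15.
Row 4 has 22 + 23 + 0 + 22 − 3 = 64; the blank must be 67 − 64 = 3.

y = 13, m = 22, n = 3, b = 15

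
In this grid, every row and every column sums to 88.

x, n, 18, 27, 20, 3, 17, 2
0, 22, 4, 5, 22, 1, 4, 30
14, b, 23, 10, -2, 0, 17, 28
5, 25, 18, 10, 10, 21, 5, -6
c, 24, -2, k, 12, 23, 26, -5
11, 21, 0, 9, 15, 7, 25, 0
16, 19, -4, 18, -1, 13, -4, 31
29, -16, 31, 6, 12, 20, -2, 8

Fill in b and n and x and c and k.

b = -2, n = -5, x = 6, c = 7, k = 3

Row 3 has 14 + 23 + 10 − 2 + 0 + 17 + 28 = 90; the blank must be 88 − 90 = -2.
Column 2 has 22 − 2 + 25 + 24 + 21 + 19 − 16 = 93; the blank must be 88 − 93 = -5.
Column 4 has 27 + 5 + 10 + 10 + 9 + 18 + 6 = 85; the blank must be 88 − 85 = 3.
Row 5 has 24 − 2 + 3 + 12 + 23 + 26 − 5 = 81; the blank must be 88 − 81 = 7.
Row 1 has -5 + 18 + 27 + 20 + 3 + 17 + 2 = 82; the blank must be 88 − 82 = 6.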